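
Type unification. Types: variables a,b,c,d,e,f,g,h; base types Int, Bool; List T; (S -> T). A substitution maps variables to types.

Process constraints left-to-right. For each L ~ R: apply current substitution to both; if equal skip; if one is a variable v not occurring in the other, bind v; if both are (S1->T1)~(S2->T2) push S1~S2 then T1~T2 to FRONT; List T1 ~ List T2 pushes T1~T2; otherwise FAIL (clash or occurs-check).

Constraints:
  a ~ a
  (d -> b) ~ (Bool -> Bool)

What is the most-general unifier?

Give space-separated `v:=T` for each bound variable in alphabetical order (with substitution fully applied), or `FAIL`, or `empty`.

Answer: b:=Bool d:=Bool

Derivation:
step 1: unify a ~ a  [subst: {-} | 1 pending]
  -> identical, skip
step 2: unify (d -> b) ~ (Bool -> Bool)  [subst: {-} | 0 pending]
  -> decompose arrow: push d~Bool, b~Bool
step 3: unify d ~ Bool  [subst: {-} | 1 pending]
  bind d := Bool
step 4: unify b ~ Bool  [subst: {d:=Bool} | 0 pending]
  bind b := Bool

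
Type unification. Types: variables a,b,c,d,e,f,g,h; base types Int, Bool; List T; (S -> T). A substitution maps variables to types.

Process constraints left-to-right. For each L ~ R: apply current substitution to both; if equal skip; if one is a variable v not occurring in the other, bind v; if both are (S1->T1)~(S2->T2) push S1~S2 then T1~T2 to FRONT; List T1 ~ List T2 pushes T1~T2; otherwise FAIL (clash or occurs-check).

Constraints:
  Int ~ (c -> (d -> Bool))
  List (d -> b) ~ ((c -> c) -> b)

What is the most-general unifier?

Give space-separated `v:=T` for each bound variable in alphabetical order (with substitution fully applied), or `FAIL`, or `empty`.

Answer: FAIL

Derivation:
step 1: unify Int ~ (c -> (d -> Bool))  [subst: {-} | 1 pending]
  clash: Int vs (c -> (d -> Bool))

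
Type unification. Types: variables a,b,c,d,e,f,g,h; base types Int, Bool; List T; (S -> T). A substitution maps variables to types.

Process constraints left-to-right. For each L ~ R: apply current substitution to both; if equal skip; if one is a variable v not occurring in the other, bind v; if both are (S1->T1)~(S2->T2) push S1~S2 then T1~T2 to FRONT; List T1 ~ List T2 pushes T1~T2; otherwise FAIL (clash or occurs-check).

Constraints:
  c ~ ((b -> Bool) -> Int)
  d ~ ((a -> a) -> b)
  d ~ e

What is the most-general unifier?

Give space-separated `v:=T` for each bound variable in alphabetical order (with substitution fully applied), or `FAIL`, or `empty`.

Answer: c:=((b -> Bool) -> Int) d:=((a -> a) -> b) e:=((a -> a) -> b)

Derivation:
step 1: unify c ~ ((b -> Bool) -> Int)  [subst: {-} | 2 pending]
  bind c := ((b -> Bool) -> Int)
step 2: unify d ~ ((a -> a) -> b)  [subst: {c:=((b -> Bool) -> Int)} | 1 pending]
  bind d := ((a -> a) -> b)
step 3: unify ((a -> a) -> b) ~ e  [subst: {c:=((b -> Bool) -> Int), d:=((a -> a) -> b)} | 0 pending]
  bind e := ((a -> a) -> b)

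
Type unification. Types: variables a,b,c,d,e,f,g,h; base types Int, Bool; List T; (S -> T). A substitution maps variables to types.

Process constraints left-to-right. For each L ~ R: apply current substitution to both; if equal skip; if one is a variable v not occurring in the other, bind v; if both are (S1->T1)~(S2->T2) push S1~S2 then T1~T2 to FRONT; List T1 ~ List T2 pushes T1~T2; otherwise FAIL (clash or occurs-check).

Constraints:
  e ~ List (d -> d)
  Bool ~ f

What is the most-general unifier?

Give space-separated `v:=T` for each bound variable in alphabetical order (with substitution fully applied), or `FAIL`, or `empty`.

step 1: unify e ~ List (d -> d)  [subst: {-} | 1 pending]
  bind e := List (d -> d)
step 2: unify Bool ~ f  [subst: {e:=List (d -> d)} | 0 pending]
  bind f := Bool

Answer: e:=List (d -> d) f:=Bool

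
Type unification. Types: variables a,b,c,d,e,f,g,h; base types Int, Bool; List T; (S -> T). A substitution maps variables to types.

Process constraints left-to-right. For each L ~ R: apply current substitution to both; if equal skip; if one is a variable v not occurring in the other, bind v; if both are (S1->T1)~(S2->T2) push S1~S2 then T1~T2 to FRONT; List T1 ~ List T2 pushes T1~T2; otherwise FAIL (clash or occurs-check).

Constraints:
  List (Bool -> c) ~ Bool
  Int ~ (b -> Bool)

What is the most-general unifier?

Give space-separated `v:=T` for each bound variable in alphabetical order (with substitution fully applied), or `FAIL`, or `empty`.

Answer: FAIL

Derivation:
step 1: unify List (Bool -> c) ~ Bool  [subst: {-} | 1 pending]
  clash: List (Bool -> c) vs Bool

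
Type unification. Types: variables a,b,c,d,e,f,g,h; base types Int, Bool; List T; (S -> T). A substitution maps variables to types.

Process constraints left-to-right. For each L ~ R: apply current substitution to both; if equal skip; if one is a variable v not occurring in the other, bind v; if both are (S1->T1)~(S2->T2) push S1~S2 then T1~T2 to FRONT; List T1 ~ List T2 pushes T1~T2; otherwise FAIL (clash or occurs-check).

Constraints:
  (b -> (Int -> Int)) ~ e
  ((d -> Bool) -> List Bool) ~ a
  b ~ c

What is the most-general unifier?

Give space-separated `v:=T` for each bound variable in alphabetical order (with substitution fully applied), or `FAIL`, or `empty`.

Answer: a:=((d -> Bool) -> List Bool) b:=c e:=(c -> (Int -> Int))

Derivation:
step 1: unify (b -> (Int -> Int)) ~ e  [subst: {-} | 2 pending]
  bind e := (b -> (Int -> Int))
step 2: unify ((d -> Bool) -> List Bool) ~ a  [subst: {e:=(b -> (Int -> Int))} | 1 pending]
  bind a := ((d -> Bool) -> List Bool)
step 3: unify b ~ c  [subst: {e:=(b -> (Int -> Int)), a:=((d -> Bool) -> List Bool)} | 0 pending]
  bind b := c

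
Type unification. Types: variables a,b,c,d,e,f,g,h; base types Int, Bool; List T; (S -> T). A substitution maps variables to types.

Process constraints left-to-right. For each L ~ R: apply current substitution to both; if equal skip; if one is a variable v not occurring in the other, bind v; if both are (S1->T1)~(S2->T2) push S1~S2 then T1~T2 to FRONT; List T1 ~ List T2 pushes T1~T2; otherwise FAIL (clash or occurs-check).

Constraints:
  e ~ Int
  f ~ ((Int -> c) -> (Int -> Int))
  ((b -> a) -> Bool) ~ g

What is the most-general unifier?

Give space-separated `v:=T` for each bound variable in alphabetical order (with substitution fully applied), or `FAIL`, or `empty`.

step 1: unify e ~ Int  [subst: {-} | 2 pending]
  bind e := Int
step 2: unify f ~ ((Int -> c) -> (Int -> Int))  [subst: {e:=Int} | 1 pending]
  bind f := ((Int -> c) -> (Int -> Int))
step 3: unify ((b -> a) -> Bool) ~ g  [subst: {e:=Int, f:=((Int -> c) -> (Int -> Int))} | 0 pending]
  bind g := ((b -> a) -> Bool)

Answer: e:=Int f:=((Int -> c) -> (Int -> Int)) g:=((b -> a) -> Bool)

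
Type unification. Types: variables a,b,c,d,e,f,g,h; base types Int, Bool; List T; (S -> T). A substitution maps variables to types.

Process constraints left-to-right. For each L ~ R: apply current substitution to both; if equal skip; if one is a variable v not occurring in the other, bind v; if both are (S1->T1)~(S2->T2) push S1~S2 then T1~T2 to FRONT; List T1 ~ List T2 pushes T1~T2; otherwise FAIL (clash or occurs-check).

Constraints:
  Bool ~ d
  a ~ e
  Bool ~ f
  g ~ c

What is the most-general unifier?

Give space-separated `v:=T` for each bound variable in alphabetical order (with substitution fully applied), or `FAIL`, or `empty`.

Answer: a:=e d:=Bool f:=Bool g:=c

Derivation:
step 1: unify Bool ~ d  [subst: {-} | 3 pending]
  bind d := Bool
step 2: unify a ~ e  [subst: {d:=Bool} | 2 pending]
  bind a := e
step 3: unify Bool ~ f  [subst: {d:=Bool, a:=e} | 1 pending]
  bind f := Bool
step 4: unify g ~ c  [subst: {d:=Bool, a:=e, f:=Bool} | 0 pending]
  bind g := c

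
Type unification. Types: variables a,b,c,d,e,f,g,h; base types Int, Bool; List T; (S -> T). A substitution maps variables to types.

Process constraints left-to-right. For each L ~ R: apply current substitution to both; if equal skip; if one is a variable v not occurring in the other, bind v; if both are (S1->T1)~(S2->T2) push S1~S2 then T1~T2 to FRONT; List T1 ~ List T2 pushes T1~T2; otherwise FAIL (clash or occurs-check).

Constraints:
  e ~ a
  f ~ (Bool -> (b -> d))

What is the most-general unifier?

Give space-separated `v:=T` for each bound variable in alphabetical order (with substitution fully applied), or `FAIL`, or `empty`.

step 1: unify e ~ a  [subst: {-} | 1 pending]
  bind e := a
step 2: unify f ~ (Bool -> (b -> d))  [subst: {e:=a} | 0 pending]
  bind f := (Bool -> (b -> d))

Answer: e:=a f:=(Bool -> (b -> d))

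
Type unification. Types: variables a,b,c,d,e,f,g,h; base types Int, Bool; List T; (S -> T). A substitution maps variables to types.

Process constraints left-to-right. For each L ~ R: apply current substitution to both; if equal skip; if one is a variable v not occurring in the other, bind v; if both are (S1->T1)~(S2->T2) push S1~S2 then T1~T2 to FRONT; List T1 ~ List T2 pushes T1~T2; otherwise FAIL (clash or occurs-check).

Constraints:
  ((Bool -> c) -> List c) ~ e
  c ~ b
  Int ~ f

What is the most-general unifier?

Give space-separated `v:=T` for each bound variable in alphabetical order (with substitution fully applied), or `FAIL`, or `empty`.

step 1: unify ((Bool -> c) -> List c) ~ e  [subst: {-} | 2 pending]
  bind e := ((Bool -> c) -> List c)
step 2: unify c ~ b  [subst: {e:=((Bool -> c) -> List c)} | 1 pending]
  bind c := b
step 3: unify Int ~ f  [subst: {e:=((Bool -> c) -> List c), c:=b} | 0 pending]
  bind f := Int

Answer: c:=b e:=((Bool -> b) -> List b) f:=Int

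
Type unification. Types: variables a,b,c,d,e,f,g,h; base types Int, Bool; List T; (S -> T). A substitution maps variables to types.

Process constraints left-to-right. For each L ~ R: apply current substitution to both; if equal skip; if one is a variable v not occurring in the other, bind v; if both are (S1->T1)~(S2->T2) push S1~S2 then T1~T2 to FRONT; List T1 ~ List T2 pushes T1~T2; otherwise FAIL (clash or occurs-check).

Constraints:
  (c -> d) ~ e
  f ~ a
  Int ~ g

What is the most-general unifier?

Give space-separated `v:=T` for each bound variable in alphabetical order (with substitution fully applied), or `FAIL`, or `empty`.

Answer: e:=(c -> d) f:=a g:=Int

Derivation:
step 1: unify (c -> d) ~ e  [subst: {-} | 2 pending]
  bind e := (c -> d)
step 2: unify f ~ a  [subst: {e:=(c -> d)} | 1 pending]
  bind f := a
step 3: unify Int ~ g  [subst: {e:=(c -> d), f:=a} | 0 pending]
  bind g := Int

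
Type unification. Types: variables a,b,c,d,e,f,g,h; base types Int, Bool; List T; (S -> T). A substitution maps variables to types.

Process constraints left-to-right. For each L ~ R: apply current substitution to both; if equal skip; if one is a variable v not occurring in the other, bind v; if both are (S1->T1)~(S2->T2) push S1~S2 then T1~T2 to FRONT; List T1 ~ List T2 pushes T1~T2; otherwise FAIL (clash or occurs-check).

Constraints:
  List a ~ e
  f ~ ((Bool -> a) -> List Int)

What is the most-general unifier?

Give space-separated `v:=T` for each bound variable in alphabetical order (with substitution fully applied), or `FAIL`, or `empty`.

step 1: unify List a ~ e  [subst: {-} | 1 pending]
  bind e := List a
step 2: unify f ~ ((Bool -> a) -> List Int)  [subst: {e:=List a} | 0 pending]
  bind f := ((Bool -> a) -> List Int)

Answer: e:=List a f:=((Bool -> a) -> List Int)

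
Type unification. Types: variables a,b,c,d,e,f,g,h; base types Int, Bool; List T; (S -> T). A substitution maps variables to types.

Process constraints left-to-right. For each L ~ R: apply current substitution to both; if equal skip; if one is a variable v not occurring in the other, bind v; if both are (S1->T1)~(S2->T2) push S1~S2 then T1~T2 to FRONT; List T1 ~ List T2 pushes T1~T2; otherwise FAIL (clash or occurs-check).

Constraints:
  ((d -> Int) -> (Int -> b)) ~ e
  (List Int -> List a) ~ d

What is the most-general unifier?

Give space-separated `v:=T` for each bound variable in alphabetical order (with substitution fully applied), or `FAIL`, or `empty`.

Answer: d:=(List Int -> List a) e:=(((List Int -> List a) -> Int) -> (Int -> b))

Derivation:
step 1: unify ((d -> Int) -> (Int -> b)) ~ e  [subst: {-} | 1 pending]
  bind e := ((d -> Int) -> (Int -> b))
step 2: unify (List Int -> List a) ~ d  [subst: {e:=((d -> Int) -> (Int -> b))} | 0 pending]
  bind d := (List Int -> List a)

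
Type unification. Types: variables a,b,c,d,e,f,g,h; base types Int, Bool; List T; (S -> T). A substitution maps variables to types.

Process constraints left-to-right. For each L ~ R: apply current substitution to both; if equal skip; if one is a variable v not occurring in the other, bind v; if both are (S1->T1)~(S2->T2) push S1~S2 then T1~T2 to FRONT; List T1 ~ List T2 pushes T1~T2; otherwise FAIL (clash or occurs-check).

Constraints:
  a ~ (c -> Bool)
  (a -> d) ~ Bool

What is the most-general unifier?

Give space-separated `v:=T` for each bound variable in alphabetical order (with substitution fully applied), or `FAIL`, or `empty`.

Answer: FAIL

Derivation:
step 1: unify a ~ (c -> Bool)  [subst: {-} | 1 pending]
  bind a := (c -> Bool)
step 2: unify ((c -> Bool) -> d) ~ Bool  [subst: {a:=(c -> Bool)} | 0 pending]
  clash: ((c -> Bool) -> d) vs Bool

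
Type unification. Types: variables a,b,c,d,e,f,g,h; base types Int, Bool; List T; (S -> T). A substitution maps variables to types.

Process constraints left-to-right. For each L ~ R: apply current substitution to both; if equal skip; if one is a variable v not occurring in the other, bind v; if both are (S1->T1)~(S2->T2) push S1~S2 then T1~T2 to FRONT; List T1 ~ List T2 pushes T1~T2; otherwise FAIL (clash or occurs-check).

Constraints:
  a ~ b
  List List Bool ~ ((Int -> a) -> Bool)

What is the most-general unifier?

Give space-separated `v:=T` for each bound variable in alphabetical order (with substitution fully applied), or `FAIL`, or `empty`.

step 1: unify a ~ b  [subst: {-} | 1 pending]
  bind a := b
step 2: unify List List Bool ~ ((Int -> b) -> Bool)  [subst: {a:=b} | 0 pending]
  clash: List List Bool vs ((Int -> b) -> Bool)

Answer: FAIL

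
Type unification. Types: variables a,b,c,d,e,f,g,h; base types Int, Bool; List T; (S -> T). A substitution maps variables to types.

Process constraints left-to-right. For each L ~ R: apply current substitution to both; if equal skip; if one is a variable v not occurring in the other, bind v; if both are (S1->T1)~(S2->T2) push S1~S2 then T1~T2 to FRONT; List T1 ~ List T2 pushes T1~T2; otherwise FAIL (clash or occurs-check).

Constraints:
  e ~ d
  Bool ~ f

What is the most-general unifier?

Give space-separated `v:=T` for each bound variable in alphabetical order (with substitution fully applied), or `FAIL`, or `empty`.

step 1: unify e ~ d  [subst: {-} | 1 pending]
  bind e := d
step 2: unify Bool ~ f  [subst: {e:=d} | 0 pending]
  bind f := Bool

Answer: e:=d f:=Bool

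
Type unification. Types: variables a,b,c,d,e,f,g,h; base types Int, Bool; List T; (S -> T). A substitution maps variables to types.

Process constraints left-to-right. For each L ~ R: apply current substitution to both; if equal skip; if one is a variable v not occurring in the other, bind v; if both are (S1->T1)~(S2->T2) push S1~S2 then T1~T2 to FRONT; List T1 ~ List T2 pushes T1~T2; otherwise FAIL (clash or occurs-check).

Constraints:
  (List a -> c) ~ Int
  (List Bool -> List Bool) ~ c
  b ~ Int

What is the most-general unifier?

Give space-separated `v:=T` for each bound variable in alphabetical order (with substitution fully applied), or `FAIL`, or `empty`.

step 1: unify (List a -> c) ~ Int  [subst: {-} | 2 pending]
  clash: (List a -> c) vs Int

Answer: FAIL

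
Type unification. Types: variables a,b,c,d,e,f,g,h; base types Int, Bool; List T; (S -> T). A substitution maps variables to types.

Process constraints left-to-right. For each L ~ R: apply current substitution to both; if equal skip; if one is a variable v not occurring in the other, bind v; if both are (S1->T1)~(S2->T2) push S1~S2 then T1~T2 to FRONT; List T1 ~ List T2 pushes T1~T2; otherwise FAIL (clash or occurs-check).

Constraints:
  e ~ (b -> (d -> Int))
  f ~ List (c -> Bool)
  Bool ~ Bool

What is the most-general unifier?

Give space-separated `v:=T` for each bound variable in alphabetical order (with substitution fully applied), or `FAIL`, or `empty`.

Answer: e:=(b -> (d -> Int)) f:=List (c -> Bool)

Derivation:
step 1: unify e ~ (b -> (d -> Int))  [subst: {-} | 2 pending]
  bind e := (b -> (d -> Int))
step 2: unify f ~ List (c -> Bool)  [subst: {e:=(b -> (d -> Int))} | 1 pending]
  bind f := List (c -> Bool)
step 3: unify Bool ~ Bool  [subst: {e:=(b -> (d -> Int)), f:=List (c -> Bool)} | 0 pending]
  -> identical, skip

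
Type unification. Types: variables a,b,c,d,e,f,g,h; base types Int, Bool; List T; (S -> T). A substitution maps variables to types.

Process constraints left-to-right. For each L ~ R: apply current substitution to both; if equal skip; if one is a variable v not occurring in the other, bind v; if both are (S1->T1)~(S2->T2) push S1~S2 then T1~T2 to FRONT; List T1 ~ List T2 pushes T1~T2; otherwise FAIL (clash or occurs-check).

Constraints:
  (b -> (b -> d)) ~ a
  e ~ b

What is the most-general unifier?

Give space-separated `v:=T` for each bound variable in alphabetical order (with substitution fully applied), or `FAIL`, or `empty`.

Answer: a:=(b -> (b -> d)) e:=b

Derivation:
step 1: unify (b -> (b -> d)) ~ a  [subst: {-} | 1 pending]
  bind a := (b -> (b -> d))
step 2: unify e ~ b  [subst: {a:=(b -> (b -> d))} | 0 pending]
  bind e := b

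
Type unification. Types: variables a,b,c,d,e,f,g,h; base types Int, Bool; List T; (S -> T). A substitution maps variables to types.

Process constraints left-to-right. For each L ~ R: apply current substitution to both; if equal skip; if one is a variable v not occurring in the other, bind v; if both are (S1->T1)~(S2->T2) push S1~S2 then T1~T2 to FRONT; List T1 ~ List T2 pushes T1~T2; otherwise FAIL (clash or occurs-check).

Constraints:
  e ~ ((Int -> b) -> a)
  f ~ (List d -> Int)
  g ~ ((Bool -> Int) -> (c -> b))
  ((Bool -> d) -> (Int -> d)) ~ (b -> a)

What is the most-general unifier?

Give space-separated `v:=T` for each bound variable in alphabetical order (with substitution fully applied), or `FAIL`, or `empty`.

Answer: a:=(Int -> d) b:=(Bool -> d) e:=((Int -> (Bool -> d)) -> (Int -> d)) f:=(List d -> Int) g:=((Bool -> Int) -> (c -> (Bool -> d)))

Derivation:
step 1: unify e ~ ((Int -> b) -> a)  [subst: {-} | 3 pending]
  bind e := ((Int -> b) -> a)
step 2: unify f ~ (List d -> Int)  [subst: {e:=((Int -> b) -> a)} | 2 pending]
  bind f := (List d -> Int)
step 3: unify g ~ ((Bool -> Int) -> (c -> b))  [subst: {e:=((Int -> b) -> a), f:=(List d -> Int)} | 1 pending]
  bind g := ((Bool -> Int) -> (c -> b))
step 4: unify ((Bool -> d) -> (Int -> d)) ~ (b -> a)  [subst: {e:=((Int -> b) -> a), f:=(List d -> Int), g:=((Bool -> Int) -> (c -> b))} | 0 pending]
  -> decompose arrow: push (Bool -> d)~b, (Int -> d)~a
step 5: unify (Bool -> d) ~ b  [subst: {e:=((Int -> b) -> a), f:=(List d -> Int), g:=((Bool -> Int) -> (c -> b))} | 1 pending]
  bind b := (Bool -> d)
step 6: unify (Int -> d) ~ a  [subst: {e:=((Int -> b) -> a), f:=(List d -> Int), g:=((Bool -> Int) -> (c -> b)), b:=(Bool -> d)} | 0 pending]
  bind a := (Int -> d)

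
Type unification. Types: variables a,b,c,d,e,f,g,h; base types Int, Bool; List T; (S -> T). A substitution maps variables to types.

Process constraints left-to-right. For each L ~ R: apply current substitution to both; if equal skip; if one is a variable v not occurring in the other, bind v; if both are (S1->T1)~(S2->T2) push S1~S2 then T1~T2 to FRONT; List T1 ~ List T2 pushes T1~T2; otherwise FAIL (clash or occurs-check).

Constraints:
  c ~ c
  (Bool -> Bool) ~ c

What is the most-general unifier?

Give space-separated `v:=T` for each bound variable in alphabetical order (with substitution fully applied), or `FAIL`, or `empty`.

step 1: unify c ~ c  [subst: {-} | 1 pending]
  -> identical, skip
step 2: unify (Bool -> Bool) ~ c  [subst: {-} | 0 pending]
  bind c := (Bool -> Bool)

Answer: c:=(Bool -> Bool)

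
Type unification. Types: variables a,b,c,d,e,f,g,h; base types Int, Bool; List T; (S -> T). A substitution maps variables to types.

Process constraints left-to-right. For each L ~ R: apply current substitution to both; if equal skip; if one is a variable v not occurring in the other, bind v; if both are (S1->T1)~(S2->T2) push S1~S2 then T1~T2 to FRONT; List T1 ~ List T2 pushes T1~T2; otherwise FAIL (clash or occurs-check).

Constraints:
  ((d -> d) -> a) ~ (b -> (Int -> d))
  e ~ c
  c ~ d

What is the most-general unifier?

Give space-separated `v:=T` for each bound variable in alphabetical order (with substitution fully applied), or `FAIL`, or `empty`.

step 1: unify ((d -> d) -> a) ~ (b -> (Int -> d))  [subst: {-} | 2 pending]
  -> decompose arrow: push (d -> d)~b, a~(Int -> d)
step 2: unify (d -> d) ~ b  [subst: {-} | 3 pending]
  bind b := (d -> d)
step 3: unify a ~ (Int -> d)  [subst: {b:=(d -> d)} | 2 pending]
  bind a := (Int -> d)
step 4: unify e ~ c  [subst: {b:=(d -> d), a:=(Int -> d)} | 1 pending]
  bind e := c
step 5: unify c ~ d  [subst: {b:=(d -> d), a:=(Int -> d), e:=c} | 0 pending]
  bind c := d

Answer: a:=(Int -> d) b:=(d -> d) c:=d e:=d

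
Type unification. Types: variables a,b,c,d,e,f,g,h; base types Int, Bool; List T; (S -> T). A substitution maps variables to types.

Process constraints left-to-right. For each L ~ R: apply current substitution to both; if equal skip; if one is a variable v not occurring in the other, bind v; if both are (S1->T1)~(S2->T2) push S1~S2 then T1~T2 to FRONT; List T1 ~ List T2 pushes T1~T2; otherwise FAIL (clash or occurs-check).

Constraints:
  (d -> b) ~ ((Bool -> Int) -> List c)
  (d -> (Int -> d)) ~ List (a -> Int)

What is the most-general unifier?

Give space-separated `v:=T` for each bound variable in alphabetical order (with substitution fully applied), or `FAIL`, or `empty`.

step 1: unify (d -> b) ~ ((Bool -> Int) -> List c)  [subst: {-} | 1 pending]
  -> decompose arrow: push d~(Bool -> Int), b~List c
step 2: unify d ~ (Bool -> Int)  [subst: {-} | 2 pending]
  bind d := (Bool -> Int)
step 3: unify b ~ List c  [subst: {d:=(Bool -> Int)} | 1 pending]
  bind b := List c
step 4: unify ((Bool -> Int) -> (Int -> (Bool -> Int))) ~ List (a -> Int)  [subst: {d:=(Bool -> Int), b:=List c} | 0 pending]
  clash: ((Bool -> Int) -> (Int -> (Bool -> Int))) vs List (a -> Int)

Answer: FAIL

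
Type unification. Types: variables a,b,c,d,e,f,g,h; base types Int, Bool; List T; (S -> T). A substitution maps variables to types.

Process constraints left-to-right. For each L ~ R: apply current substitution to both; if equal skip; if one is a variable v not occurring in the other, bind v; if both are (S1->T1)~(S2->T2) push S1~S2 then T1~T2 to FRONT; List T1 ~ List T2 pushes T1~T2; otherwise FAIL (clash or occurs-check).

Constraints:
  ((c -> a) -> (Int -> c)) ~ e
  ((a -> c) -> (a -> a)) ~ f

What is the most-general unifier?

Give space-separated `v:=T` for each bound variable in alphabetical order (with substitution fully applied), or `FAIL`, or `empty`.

step 1: unify ((c -> a) -> (Int -> c)) ~ e  [subst: {-} | 1 pending]
  bind e := ((c -> a) -> (Int -> c))
step 2: unify ((a -> c) -> (a -> a)) ~ f  [subst: {e:=((c -> a) -> (Int -> c))} | 0 pending]
  bind f := ((a -> c) -> (a -> a))

Answer: e:=((c -> a) -> (Int -> c)) f:=((a -> c) -> (a -> a))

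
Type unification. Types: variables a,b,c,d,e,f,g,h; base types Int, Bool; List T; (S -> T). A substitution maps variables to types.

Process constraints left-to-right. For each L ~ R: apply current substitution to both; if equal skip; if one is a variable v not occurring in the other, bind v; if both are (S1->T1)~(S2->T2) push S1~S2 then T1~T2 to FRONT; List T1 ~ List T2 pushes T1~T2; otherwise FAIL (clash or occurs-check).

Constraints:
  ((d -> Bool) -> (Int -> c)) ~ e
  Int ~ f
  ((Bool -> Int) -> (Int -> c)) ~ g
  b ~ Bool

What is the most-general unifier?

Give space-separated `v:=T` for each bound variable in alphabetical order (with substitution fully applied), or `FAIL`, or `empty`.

Answer: b:=Bool e:=((d -> Bool) -> (Int -> c)) f:=Int g:=((Bool -> Int) -> (Int -> c))

Derivation:
step 1: unify ((d -> Bool) -> (Int -> c)) ~ e  [subst: {-} | 3 pending]
  bind e := ((d -> Bool) -> (Int -> c))
step 2: unify Int ~ f  [subst: {e:=((d -> Bool) -> (Int -> c))} | 2 pending]
  bind f := Int
step 3: unify ((Bool -> Int) -> (Int -> c)) ~ g  [subst: {e:=((d -> Bool) -> (Int -> c)), f:=Int} | 1 pending]
  bind g := ((Bool -> Int) -> (Int -> c))
step 4: unify b ~ Bool  [subst: {e:=((d -> Bool) -> (Int -> c)), f:=Int, g:=((Bool -> Int) -> (Int -> c))} | 0 pending]
  bind b := Bool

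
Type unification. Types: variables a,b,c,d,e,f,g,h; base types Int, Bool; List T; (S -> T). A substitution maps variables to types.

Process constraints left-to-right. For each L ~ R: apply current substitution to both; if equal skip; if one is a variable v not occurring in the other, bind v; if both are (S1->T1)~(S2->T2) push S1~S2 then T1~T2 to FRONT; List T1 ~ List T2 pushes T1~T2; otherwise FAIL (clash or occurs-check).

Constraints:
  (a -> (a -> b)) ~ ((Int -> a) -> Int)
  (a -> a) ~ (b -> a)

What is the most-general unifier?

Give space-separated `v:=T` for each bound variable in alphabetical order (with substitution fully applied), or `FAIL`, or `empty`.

Answer: FAIL

Derivation:
step 1: unify (a -> (a -> b)) ~ ((Int -> a) -> Int)  [subst: {-} | 1 pending]
  -> decompose arrow: push a~(Int -> a), (a -> b)~Int
step 2: unify a ~ (Int -> a)  [subst: {-} | 2 pending]
  occurs-check fail: a in (Int -> a)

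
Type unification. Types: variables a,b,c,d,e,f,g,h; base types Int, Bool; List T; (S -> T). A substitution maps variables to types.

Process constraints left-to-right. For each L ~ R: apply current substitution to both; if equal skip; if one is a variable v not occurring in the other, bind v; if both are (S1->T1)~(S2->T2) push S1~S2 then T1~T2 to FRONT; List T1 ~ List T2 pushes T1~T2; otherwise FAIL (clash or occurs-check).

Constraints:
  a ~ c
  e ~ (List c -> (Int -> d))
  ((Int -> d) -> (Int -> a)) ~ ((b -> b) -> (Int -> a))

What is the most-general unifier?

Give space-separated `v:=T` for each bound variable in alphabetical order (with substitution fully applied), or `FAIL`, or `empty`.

Answer: a:=c b:=Int d:=Int e:=(List c -> (Int -> Int))

Derivation:
step 1: unify a ~ c  [subst: {-} | 2 pending]
  bind a := c
step 2: unify e ~ (List c -> (Int -> d))  [subst: {a:=c} | 1 pending]
  bind e := (List c -> (Int -> d))
step 3: unify ((Int -> d) -> (Int -> c)) ~ ((b -> b) -> (Int -> c))  [subst: {a:=c, e:=(List c -> (Int -> d))} | 0 pending]
  -> decompose arrow: push (Int -> d)~(b -> b), (Int -> c)~(Int -> c)
step 4: unify (Int -> d) ~ (b -> b)  [subst: {a:=c, e:=(List c -> (Int -> d))} | 1 pending]
  -> decompose arrow: push Int~b, d~b
step 5: unify Int ~ b  [subst: {a:=c, e:=(List c -> (Int -> d))} | 2 pending]
  bind b := Int
step 6: unify d ~ Int  [subst: {a:=c, e:=(List c -> (Int -> d)), b:=Int} | 1 pending]
  bind d := Int
step 7: unify (Int -> c) ~ (Int -> c)  [subst: {a:=c, e:=(List c -> (Int -> d)), b:=Int, d:=Int} | 0 pending]
  -> identical, skip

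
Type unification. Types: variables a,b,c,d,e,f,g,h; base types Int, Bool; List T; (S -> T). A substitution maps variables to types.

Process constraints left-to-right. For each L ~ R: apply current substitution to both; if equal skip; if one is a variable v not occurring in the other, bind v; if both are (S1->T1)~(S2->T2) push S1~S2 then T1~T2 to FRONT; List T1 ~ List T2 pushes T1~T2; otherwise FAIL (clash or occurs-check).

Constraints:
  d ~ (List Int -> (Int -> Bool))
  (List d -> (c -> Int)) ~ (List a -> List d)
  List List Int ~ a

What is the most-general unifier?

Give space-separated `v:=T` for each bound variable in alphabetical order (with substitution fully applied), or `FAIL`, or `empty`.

step 1: unify d ~ (List Int -> (Int -> Bool))  [subst: {-} | 2 pending]
  bind d := (List Int -> (Int -> Bool))
step 2: unify (List (List Int -> (Int -> Bool)) -> (c -> Int)) ~ (List a -> List (List Int -> (Int -> Bool)))  [subst: {d:=(List Int -> (Int -> Bool))} | 1 pending]
  -> decompose arrow: push List (List Int -> (Int -> Bool))~List a, (c -> Int)~List (List Int -> (Int -> Bool))
step 3: unify List (List Int -> (Int -> Bool)) ~ List a  [subst: {d:=(List Int -> (Int -> Bool))} | 2 pending]
  -> decompose List: push (List Int -> (Int -> Bool))~a
step 4: unify (List Int -> (Int -> Bool)) ~ a  [subst: {d:=(List Int -> (Int -> Bool))} | 2 pending]
  bind a := (List Int -> (Int -> Bool))
step 5: unify (c -> Int) ~ List (List Int -> (Int -> Bool))  [subst: {d:=(List Int -> (Int -> Bool)), a:=(List Int -> (Int -> Bool))} | 1 pending]
  clash: (c -> Int) vs List (List Int -> (Int -> Bool))

Answer: FAIL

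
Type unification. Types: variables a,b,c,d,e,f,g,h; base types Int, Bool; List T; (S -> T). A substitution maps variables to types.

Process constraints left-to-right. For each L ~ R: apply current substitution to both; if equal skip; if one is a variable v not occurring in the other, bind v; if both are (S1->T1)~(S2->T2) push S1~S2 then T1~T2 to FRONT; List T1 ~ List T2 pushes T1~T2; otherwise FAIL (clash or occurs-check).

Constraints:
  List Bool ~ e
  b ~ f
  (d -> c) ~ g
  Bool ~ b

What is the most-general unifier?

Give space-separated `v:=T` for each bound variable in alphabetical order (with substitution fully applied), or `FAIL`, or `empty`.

Answer: b:=Bool e:=List Bool f:=Bool g:=(d -> c)

Derivation:
step 1: unify List Bool ~ e  [subst: {-} | 3 pending]
  bind e := List Bool
step 2: unify b ~ f  [subst: {e:=List Bool} | 2 pending]
  bind b := f
step 3: unify (d -> c) ~ g  [subst: {e:=List Bool, b:=f} | 1 pending]
  bind g := (d -> c)
step 4: unify Bool ~ f  [subst: {e:=List Bool, b:=f, g:=(d -> c)} | 0 pending]
  bind f := Bool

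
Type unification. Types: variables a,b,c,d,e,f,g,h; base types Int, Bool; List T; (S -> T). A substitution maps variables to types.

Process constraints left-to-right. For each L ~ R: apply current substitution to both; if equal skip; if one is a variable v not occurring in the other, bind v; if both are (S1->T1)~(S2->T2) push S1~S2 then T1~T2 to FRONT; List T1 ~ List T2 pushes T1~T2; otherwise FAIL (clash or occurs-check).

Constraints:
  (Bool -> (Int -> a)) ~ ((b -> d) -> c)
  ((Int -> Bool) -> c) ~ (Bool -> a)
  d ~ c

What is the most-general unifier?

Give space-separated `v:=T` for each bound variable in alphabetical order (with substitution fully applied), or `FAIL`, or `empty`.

Answer: FAIL

Derivation:
step 1: unify (Bool -> (Int -> a)) ~ ((b -> d) -> c)  [subst: {-} | 2 pending]
  -> decompose arrow: push Bool~(b -> d), (Int -> a)~c
step 2: unify Bool ~ (b -> d)  [subst: {-} | 3 pending]
  clash: Bool vs (b -> d)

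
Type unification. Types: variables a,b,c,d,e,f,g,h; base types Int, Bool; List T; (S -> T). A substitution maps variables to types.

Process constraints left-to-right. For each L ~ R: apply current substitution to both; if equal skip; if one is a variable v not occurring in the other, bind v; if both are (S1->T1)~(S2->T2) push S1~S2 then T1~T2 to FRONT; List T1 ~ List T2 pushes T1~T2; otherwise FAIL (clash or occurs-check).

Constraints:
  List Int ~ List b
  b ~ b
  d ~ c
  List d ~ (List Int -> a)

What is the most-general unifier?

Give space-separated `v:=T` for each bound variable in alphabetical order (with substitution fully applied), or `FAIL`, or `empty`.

step 1: unify List Int ~ List b  [subst: {-} | 3 pending]
  -> decompose List: push Int~b
step 2: unify Int ~ b  [subst: {-} | 3 pending]
  bind b := Int
step 3: unify Int ~ Int  [subst: {b:=Int} | 2 pending]
  -> identical, skip
step 4: unify d ~ c  [subst: {b:=Int} | 1 pending]
  bind d := c
step 5: unify List c ~ (List Int -> a)  [subst: {b:=Int, d:=c} | 0 pending]
  clash: List c vs (List Int -> a)

Answer: FAIL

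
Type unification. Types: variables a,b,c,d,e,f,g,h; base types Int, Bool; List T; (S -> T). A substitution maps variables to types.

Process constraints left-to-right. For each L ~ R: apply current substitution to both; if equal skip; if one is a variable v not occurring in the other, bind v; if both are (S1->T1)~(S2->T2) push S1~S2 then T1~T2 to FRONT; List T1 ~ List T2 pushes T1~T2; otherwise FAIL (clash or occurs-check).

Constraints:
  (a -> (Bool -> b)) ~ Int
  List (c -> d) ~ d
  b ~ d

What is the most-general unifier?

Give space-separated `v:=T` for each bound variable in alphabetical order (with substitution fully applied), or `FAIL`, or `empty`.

Answer: FAIL

Derivation:
step 1: unify (a -> (Bool -> b)) ~ Int  [subst: {-} | 2 pending]
  clash: (a -> (Bool -> b)) vs Int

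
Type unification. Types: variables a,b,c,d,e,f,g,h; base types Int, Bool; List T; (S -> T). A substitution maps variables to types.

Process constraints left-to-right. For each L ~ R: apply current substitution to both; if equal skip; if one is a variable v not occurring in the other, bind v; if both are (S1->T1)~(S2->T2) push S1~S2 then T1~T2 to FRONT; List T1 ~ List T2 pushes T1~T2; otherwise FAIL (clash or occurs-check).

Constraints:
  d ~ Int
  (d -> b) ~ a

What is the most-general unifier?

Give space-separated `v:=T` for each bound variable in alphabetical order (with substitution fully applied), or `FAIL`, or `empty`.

Answer: a:=(Int -> b) d:=Int

Derivation:
step 1: unify d ~ Int  [subst: {-} | 1 pending]
  bind d := Int
step 2: unify (Int -> b) ~ a  [subst: {d:=Int} | 0 pending]
  bind a := (Int -> b)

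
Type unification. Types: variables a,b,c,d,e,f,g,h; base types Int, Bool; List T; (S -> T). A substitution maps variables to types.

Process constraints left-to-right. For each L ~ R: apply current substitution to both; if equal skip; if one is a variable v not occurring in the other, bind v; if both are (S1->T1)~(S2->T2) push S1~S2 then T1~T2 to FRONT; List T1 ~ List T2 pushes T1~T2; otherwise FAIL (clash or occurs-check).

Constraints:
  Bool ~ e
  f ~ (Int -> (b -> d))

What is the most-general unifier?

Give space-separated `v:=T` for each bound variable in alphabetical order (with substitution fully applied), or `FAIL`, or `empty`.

step 1: unify Bool ~ e  [subst: {-} | 1 pending]
  bind e := Bool
step 2: unify f ~ (Int -> (b -> d))  [subst: {e:=Bool} | 0 pending]
  bind f := (Int -> (b -> d))

Answer: e:=Bool f:=(Int -> (b -> d))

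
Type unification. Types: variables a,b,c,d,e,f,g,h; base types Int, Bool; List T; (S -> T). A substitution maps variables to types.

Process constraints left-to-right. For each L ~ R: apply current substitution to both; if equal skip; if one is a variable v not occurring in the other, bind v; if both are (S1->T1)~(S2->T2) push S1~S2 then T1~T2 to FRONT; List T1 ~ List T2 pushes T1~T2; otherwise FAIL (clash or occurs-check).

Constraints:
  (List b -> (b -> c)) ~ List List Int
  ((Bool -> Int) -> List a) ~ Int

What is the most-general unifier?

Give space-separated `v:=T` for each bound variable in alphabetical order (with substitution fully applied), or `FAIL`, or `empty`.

Answer: FAIL

Derivation:
step 1: unify (List b -> (b -> c)) ~ List List Int  [subst: {-} | 1 pending]
  clash: (List b -> (b -> c)) vs List List Int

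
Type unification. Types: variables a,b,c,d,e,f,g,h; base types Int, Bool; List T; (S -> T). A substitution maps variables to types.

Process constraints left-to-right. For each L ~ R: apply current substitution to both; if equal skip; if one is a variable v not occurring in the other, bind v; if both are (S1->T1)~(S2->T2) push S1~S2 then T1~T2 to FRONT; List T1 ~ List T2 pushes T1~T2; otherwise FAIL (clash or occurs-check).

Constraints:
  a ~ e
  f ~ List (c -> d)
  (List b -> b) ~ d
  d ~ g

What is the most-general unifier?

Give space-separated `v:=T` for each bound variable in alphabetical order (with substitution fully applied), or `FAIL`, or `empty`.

Answer: a:=e d:=(List b -> b) f:=List (c -> (List b -> b)) g:=(List b -> b)

Derivation:
step 1: unify a ~ e  [subst: {-} | 3 pending]
  bind a := e
step 2: unify f ~ List (c -> d)  [subst: {a:=e} | 2 pending]
  bind f := List (c -> d)
step 3: unify (List b -> b) ~ d  [subst: {a:=e, f:=List (c -> d)} | 1 pending]
  bind d := (List b -> b)
step 4: unify (List b -> b) ~ g  [subst: {a:=e, f:=List (c -> d), d:=(List b -> b)} | 0 pending]
  bind g := (List b -> b)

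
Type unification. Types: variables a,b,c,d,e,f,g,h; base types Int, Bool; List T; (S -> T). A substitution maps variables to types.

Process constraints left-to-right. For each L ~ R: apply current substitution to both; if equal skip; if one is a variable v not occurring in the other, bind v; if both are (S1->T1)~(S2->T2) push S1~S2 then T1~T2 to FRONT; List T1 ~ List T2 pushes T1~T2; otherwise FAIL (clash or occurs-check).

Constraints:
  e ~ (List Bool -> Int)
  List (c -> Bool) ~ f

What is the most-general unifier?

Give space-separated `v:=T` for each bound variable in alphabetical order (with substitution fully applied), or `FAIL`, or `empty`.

Answer: e:=(List Bool -> Int) f:=List (c -> Bool)

Derivation:
step 1: unify e ~ (List Bool -> Int)  [subst: {-} | 1 pending]
  bind e := (List Bool -> Int)
step 2: unify List (c -> Bool) ~ f  [subst: {e:=(List Bool -> Int)} | 0 pending]
  bind f := List (c -> Bool)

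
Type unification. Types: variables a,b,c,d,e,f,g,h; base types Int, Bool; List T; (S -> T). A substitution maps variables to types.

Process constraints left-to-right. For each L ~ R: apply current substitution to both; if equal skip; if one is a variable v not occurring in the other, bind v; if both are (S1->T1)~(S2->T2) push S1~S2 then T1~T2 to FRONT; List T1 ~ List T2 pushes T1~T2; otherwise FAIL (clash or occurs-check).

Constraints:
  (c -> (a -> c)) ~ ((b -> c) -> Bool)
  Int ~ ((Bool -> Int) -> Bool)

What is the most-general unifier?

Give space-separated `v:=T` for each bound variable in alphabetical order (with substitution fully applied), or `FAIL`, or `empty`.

step 1: unify (c -> (a -> c)) ~ ((b -> c) -> Bool)  [subst: {-} | 1 pending]
  -> decompose arrow: push c~(b -> c), (a -> c)~Bool
step 2: unify c ~ (b -> c)  [subst: {-} | 2 pending]
  occurs-check fail: c in (b -> c)

Answer: FAIL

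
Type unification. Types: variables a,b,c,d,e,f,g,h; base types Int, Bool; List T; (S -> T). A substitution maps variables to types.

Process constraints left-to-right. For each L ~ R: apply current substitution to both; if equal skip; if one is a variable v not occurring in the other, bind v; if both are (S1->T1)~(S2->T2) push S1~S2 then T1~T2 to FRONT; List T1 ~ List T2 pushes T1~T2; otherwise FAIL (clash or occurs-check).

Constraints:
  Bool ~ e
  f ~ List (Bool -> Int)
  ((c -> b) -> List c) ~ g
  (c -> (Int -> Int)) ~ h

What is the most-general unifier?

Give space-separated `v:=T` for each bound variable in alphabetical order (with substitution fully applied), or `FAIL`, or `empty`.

Answer: e:=Bool f:=List (Bool -> Int) g:=((c -> b) -> List c) h:=(c -> (Int -> Int))

Derivation:
step 1: unify Bool ~ e  [subst: {-} | 3 pending]
  bind e := Bool
step 2: unify f ~ List (Bool -> Int)  [subst: {e:=Bool} | 2 pending]
  bind f := List (Bool -> Int)
step 3: unify ((c -> b) -> List c) ~ g  [subst: {e:=Bool, f:=List (Bool -> Int)} | 1 pending]
  bind g := ((c -> b) -> List c)
step 4: unify (c -> (Int -> Int)) ~ h  [subst: {e:=Bool, f:=List (Bool -> Int), g:=((c -> b) -> List c)} | 0 pending]
  bind h := (c -> (Int -> Int))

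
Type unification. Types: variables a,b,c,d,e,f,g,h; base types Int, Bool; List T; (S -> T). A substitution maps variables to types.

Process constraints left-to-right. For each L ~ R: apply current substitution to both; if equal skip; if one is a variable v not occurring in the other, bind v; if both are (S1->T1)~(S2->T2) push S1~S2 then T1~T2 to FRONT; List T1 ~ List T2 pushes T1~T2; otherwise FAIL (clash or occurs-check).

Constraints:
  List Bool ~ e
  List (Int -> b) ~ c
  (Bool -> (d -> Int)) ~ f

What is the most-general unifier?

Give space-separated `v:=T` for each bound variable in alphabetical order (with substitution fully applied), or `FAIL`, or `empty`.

Answer: c:=List (Int -> b) e:=List Bool f:=(Bool -> (d -> Int))

Derivation:
step 1: unify List Bool ~ e  [subst: {-} | 2 pending]
  bind e := List Bool
step 2: unify List (Int -> b) ~ c  [subst: {e:=List Bool} | 1 pending]
  bind c := List (Int -> b)
step 3: unify (Bool -> (d -> Int)) ~ f  [subst: {e:=List Bool, c:=List (Int -> b)} | 0 pending]
  bind f := (Bool -> (d -> Int))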